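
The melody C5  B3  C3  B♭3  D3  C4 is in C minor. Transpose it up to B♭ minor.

Bb5 A4 Bb3 Ab4 C4 Bb4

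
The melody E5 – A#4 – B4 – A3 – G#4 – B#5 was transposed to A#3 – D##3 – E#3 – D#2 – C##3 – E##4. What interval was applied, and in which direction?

From E5 to A#3 is 12 letter names — a twelfth of some quality.
A#3 to E5 is 18 semitones, which makes it a diminished twelfth; the second version is lower, so the direction is down.
Checking another pair — B#5 → E##4 — gives the same interval.

down a diminished twelfth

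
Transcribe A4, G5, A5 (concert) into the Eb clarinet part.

F#4 E5 F#5

Written C4 sounds as Eb4 on the Eb clarinet, so concert pitches are written a minor third down.
A4 gives F#4
G5 gives E5
A5 gives F#5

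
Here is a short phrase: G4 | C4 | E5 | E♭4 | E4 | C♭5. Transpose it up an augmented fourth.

C#5 F#4 A#5 A4 A#4 F5

G4: a fourth up reaches C, and 6 semitones makes it C#5.
C4: a fourth up reaches F, and 6 semitones makes it F#4.
E5 up an augmented fourth is A#5.
Eb4: a fourth up reaches A, and 6 semitones makes it A4.
An augmented fourth up from E4 gives A#4.
Cb5: a fourth up reaches F, and 6 semitones makes it F5.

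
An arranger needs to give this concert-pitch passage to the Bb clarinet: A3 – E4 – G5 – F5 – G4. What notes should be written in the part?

B3 F#4 A5 G5 A4

Written C4 sounds as Bb3 on the Bb clarinet, so concert pitches are written a major second up.
A3 to B3
E4 to F#4
G5 to A5
F5 to G5
G4 to A4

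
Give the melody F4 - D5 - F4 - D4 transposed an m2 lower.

E4 C#5 E4 C#4

F4 to E4
D5 to C#5
F4 to E4
D4 to C#4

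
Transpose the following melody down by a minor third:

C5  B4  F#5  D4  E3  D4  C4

C5 becomes A4
B4 becomes G#4
F#5 becomes D#5
D4 becomes B3
E3 becomes C#3
D4 becomes B3
C4 becomes A3

A4 G#4 D#5 B3 C#3 B3 A3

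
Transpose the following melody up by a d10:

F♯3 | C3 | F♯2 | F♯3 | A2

Ab4 Ebb4 Ab3 Ab4 Cb4

F#3: a tenth up reaches A, and 14 semitones makes it Ab4.
A diminished tenth up from C3 gives Ebb4.
F#2 up a diminished tenth is Ab3.
F#3 up a diminished tenth is Ab4.
A2: a tenth up reaches C, and 14 semitones makes it Cb4.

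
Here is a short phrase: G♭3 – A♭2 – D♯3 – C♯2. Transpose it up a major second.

Ab3 Bb2 E#3 D#2

Gb3: a second up reaches A, and 2 semitones makes it Ab3.
Ab2: a second up reaches B, and 2 semitones makes it Bb2.
D#3 up a major second is E#3.
C#2 up a major second is D#2.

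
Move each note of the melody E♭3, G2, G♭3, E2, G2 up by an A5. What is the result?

An augmented fifth up from Eb3 gives B3.
G2: a fifth up reaches D, and 8 semitones makes it D#3.
Gb3 up an augmented fifth is D4.
E2: a fifth up reaches B, and 8 semitones makes it B#2.
An augmented fifth up from G2 gives D#3.

B3 D#3 D4 B#2 D#3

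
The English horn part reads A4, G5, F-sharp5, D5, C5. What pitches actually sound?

D4 C5 B4 G4 F4

Written C4 on the English horn sounds as F3, a perfect fifth lower; apply that shift to every note.
A4 -> D4
G5 -> C5
F#5 -> B4
D5 -> G4
C5 -> F4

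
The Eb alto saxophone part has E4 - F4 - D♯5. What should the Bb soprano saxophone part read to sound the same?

A3 Bb3 G#4

First find concert pitch: the Eb alto saxophone sounds a major sixth below written, so E4 F4 D♯5 sounds G3 Ab3 F#4.
Then write for Bb soprano saxophone: it sounds a major second below written, so the part must be a major second above concert.
G3 → A3
Ab3 → Bb3
F#4 → G#4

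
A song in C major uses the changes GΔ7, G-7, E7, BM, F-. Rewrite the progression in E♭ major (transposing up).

BbΔ7 Bb-7 G7 DM Ab-

C major up to E♭ major is a minor third; each chord root moves by that interval while the quality stays the same.
GΔ7: root G up a minor third → Bb, giving BbΔ7.
G-7: root G up a minor third → Bb, giving Bb-7.
E7: root E up a minor third → G, giving G7.
BM: root B up a minor third → D, giving DM.
F-: root F up a minor third → Ab, giving Ab-.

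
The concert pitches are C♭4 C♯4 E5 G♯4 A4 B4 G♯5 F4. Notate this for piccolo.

Cb3 C#3 E4 G#3 A3 B3 G#4 F3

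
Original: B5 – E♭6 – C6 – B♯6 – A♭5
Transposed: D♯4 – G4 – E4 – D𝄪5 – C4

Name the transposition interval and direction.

Take the first pair: B5 → D#4. B to D spans 13 letter names, so the interval is some kind of thirteenth.
D#4 to B5 is 20 semitones, which makes it a minor thirteenth; the second version is lower, so the direction is down.
Checking another pair — Ab5 → C4 — gives the same interval.

down a minor thirteenth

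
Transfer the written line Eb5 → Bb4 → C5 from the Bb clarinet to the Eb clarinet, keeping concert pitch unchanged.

First find concert pitch: the Bb clarinet sounds a major second below written, so Eb5 Bb4 C5 sounds Db5 Ab4 Bb4.
Then write for Eb clarinet: it sounds a minor third above written, so the part must be a minor third below concert.
Db5 → Bb4
Ab4 → F4
Bb4 → G4

Bb4 F4 G4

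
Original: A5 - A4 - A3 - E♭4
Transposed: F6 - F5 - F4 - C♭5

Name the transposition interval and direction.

up a minor sixth

Take the first pair: A5 → F6. A to F spans 6 letter names, so the interval is some kind of sixth.
A5 to F6 is 8 semitones, which makes it a minor sixth; the second version is higher, so the direction is up.
Checking another pair — Eb4 → Cb5 — gives the same interval.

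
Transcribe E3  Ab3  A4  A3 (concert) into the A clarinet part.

Written C4 sounds as A3 on the A clarinet, so concert pitches are written a minor third up.
E3 -> G3
Ab3 -> Cb4
A4 -> C5
A3 -> C4

G3 Cb4 C5 C4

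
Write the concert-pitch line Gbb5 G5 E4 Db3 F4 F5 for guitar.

Gbb6 G6 E5 Db4 F5 F6

Written C4 sounds as C3 on the guitar, so concert pitches are written a perfect octave up.
Gbb5 → Gbb6
G5 → G6
E4 → E5
Db3 → Db4
F4 → F5
F5 → F6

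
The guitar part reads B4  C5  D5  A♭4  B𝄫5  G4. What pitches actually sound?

The guitar sounds a perfect octave below written, so transpose each written note down a perfect octave.
B4 -> B3
C5 -> C4
D5 -> D4
Ab4 -> Ab3
Bbb5 -> Bbb4
G4 -> G3

B3 C4 D4 Ab3 Bbb4 G3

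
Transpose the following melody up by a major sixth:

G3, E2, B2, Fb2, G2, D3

G3 gives E4
E2 gives C#3
B2 gives G#3
Fb2 gives Db3
G2 gives E3
D3 gives B3

E4 C#3 G#3 Db3 E3 B3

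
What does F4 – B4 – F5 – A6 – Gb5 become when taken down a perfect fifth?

F4 to Bb3
B4 to E4
F5 to Bb4
A6 to D6
Gb5 to Cb5

Bb3 E4 Bb4 D6 Cb5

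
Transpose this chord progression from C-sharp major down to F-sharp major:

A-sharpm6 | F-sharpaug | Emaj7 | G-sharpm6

C-sharp major down to F-sharp major is a perfect fifth; each chord root moves by that interval while the quality stays the same.
A-sharpm6: root A-sharp down a perfect fifth → D#, giving D#m6.
F-sharpaug: root F-sharp down a perfect fifth → B, giving Baug.
Emaj7: root E down a perfect fifth → A, giving Amaj7.
G-sharpm6: root G-sharp down a perfect fifth → C#, giving C#m6.

D#m6 Baug Amaj7 C#m6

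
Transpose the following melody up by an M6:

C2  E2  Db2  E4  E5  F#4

C2: a sixth up reaches A, and 9 semitones makes it A2.
E2: a sixth up reaches C, and 9 semitones makes it C#3.
A major sixth up from Db2 gives Bb2.
A major sixth up from E4 gives C#5.
E5: a sixth up reaches C, and 9 semitones makes it C#6.
A major sixth up from F#4 gives D#5.

A2 C#3 Bb2 C#5 C#6 D#5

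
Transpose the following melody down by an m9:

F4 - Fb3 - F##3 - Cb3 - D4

E3 Eb2 E##2 Bb1 C#3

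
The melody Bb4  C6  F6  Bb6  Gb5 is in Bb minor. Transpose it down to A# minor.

A#4 B#5 E#6 A#6 F#5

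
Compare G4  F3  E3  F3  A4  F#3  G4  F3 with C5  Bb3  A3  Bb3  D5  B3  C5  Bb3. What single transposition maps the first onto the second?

From G4 to C5 is 4 letter names — a fourth of some quality.
G4 to C5 is 5 semitones, which makes it a perfect fourth; the second version is higher, so the direction is up.
Checking another pair — F3 → Bb3 — gives the same interval.

up a perfect fourth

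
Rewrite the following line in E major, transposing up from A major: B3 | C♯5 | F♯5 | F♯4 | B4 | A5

A major to E major up is a perfect fifth, so every note moves up by that interval.
B3 → F#4
C#5 → G#5
F#5 → C#6
F#4 → C#5
B4 → F#5
A5 → E6

F#4 G#5 C#6 C#5 F#5 E6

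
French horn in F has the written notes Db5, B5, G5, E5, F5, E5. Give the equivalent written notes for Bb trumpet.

First find concert pitch: the French horn in F sounds a perfect fifth below written, so Db5 B5 G5 E5 F5 E5 sounds Gb4 E5 C5 A4 Bb4 A4.
Then write for Bb trumpet: it sounds a major second below written, so the part must be a major second above concert.
Gb4 → Ab4
E5 → F#5
C5 → D5
A4 → B4
Bb4 → C5
A4 → B4

Ab4 F#5 D5 B4 C5 B4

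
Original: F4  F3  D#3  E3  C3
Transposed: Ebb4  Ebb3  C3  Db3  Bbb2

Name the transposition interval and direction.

From F4 to Ebb4 is 2 letter names — a second of some quality.
Ebb4 to F4 is 3 semitones, which makes it an augmented second; the second version is lower, so the direction is down.
Checking another pair — C3 → Bbb2 — gives the same interval.

down an augmented second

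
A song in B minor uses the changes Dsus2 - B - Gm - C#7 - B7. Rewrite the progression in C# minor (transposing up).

B minor up to C# minor is a major second; each chord root moves by that interval while the quality stays the same.
Dsus2: root D up a major second → E, giving Esus2.
B: root B up a major second → C#, giving C#.
Gm: root G up a major second → A, giving Am.
C#7: root C# up a major second → D#, giving D#7.
B7: root B up a major second → C#, giving C#7.

Esus2 C# Am D#7 C#7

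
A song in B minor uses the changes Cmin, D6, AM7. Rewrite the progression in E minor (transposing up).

B minor up to E minor is a perfect fourth; each chord root moves by that interval while the quality stays the same.
Cmin: root C up a perfect fourth → F, giving Fmin.
D6: root D up a perfect fourth → G, giving G6.
AM7: root A up a perfect fourth → D, giving DM7.

Fmin G6 DM7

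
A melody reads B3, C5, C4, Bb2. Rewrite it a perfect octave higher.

B4 C6 C5 Bb3

B3 becomes B4
C5 becomes C6
C4 becomes C5
Bb2 becomes Bb3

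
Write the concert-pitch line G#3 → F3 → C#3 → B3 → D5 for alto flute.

The alto flute sounds a perfect fourth below written, so the written part must be a perfect fourth above concert — transpose each note up.
G#3 to C#4
F3 to Bb3
C#3 to F#3
B3 to E4
D5 to G5

C#4 Bb3 F#3 E4 G5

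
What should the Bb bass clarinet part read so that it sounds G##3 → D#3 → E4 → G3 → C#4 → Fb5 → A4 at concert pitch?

The Bb bass clarinet sounds a major ninth below written, so the written part must be a major ninth above concert — transpose each note up.
G##3 -> A##4
D#3 -> E#4
E4 -> F#5
G3 -> A4
C#4 -> D#5
Fb5 -> Gb6
A4 -> B5

A##4 E#4 F#5 A4 D#5 Gb6 B5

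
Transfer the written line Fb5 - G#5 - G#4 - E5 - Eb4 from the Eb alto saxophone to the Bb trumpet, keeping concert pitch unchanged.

Bbb4 C#5 C#4 A4 Ab3

First find concert pitch: the Eb alto saxophone sounds a major sixth below written, so Fb5 G#5 G#4 E5 Eb4 sounds Abb4 B4 B3 G4 Gb3.
Then write for Bb trumpet: it sounds a major second below written, so the part must be a major second above concert.
Abb4 → Bbb4
B4 → C#5
B3 → C#4
G4 → A4
Gb3 → Ab3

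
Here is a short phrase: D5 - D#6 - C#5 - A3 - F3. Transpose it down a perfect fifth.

G4 G#5 F#4 D3 Bb2

A perfect fifth down from D5 gives G4.
D#6 down a perfect fifth is G#5.
C#5: a fifth down reaches F, and 7 semitones makes it F#4.
A3: a fifth down reaches D, and 7 semitones makes it D3.
A perfect fifth down from F3 gives Bb2.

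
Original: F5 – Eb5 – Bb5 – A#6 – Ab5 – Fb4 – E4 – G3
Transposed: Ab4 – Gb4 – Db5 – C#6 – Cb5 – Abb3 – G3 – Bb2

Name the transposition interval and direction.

down a major sixth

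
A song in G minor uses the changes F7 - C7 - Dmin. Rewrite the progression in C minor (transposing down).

Bb7 F7 Gmin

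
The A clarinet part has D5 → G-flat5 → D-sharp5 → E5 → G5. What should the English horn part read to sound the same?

F#5 Bb5 F##5 G#5 B5

First find concert pitch: the A clarinet sounds a minor third below written, so D5 G-flat5 D-sharp5 E5 G5 sounds B4 Eb5 B#4 C#5 E5.
Then write for English horn: it sounds a perfect fifth below written, so the part must be a perfect fifth above concert.
B4 → F#5
Eb5 → Bb5
B#4 → F##5
C#5 → G#5
E5 → B5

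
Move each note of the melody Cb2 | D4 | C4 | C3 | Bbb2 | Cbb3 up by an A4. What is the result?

Cb2 gives F2
D4 gives G#4
C4 gives F#4
C3 gives F#3
Bbb2 gives Eb3
Cbb3 gives Fb3

F2 G#4 F#4 F#3 Eb3 Fb3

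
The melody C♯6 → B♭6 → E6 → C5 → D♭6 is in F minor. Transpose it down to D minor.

A#5 G6 C#6 A4 Bb5

From F down to D is a minor third; apply that to each pitch.
C#6 gives A#5
Bb6 gives G6
E6 gives C#6
C5 gives A4
Db6 gives Bb5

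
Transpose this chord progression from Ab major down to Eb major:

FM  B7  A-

CM F#7 E-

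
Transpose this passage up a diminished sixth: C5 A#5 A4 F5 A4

C5 -> Abb5
A#5 -> F6
A4 -> Fb5
F5 -> Dbb6
A4 -> Fb5

Abb5 F6 Fb5 Dbb6 Fb5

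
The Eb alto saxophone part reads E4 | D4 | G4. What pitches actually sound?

The Eb alto saxophone sounds a major sixth below written, so transpose each written note down a major sixth.
E4 gives G3
D4 gives F3
G4 gives Bb3

G3 F3 Bb3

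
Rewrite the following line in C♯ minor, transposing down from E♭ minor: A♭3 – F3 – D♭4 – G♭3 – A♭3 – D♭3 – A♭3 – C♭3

F#3 D#3 B3 E3 F#3 B2 F#3 A2

From E♭ down to C♯ is a diminished third; apply that to each pitch.
Ab3 to F#3
F3 to D#3
Db4 to B3
Gb3 to E3
Ab3 to F#3
Db3 to B2
Ab3 to F#3
Cb3 to A2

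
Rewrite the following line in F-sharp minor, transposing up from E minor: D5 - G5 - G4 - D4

From E up to F-sharp is a major second; apply that to each pitch.
D5 gives E5
G5 gives A5
G4 gives A4
D4 gives E4

E5 A5 A4 E4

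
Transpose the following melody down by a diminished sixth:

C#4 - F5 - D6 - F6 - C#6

E##3 A#4 F##5 A#5 E##5

C#4 → E##3
F5 → A#4
D6 → F##5
F6 → A#5
C#6 → E##5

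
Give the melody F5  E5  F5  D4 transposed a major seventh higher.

E6 D#6 E6 C#5

F5 becomes E6
E5 becomes D#6
F5 becomes E6
D4 becomes C#5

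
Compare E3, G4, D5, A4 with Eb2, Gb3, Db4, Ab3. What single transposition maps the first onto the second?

Take the first pair: E3 → Eb2. E to E spans 8 letter names, so the interval is some kind of octave.
Eb2 to E3 is 13 semitones, which makes it an augmented octave; the second version is lower, so the direction is down.
Checking another pair — A4 → Ab3 — gives the same interval.

down an augmented octave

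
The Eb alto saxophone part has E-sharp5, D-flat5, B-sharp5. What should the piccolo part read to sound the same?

G#3 Fb3 D#4

First find concert pitch: the Eb alto saxophone sounds a major sixth below written, so E-sharp5 D-flat5 B-sharp5 sounds G#4 Fb4 D#5.
Then write for piccolo: it sounds a perfect octave above written, so the part must be a perfect octave below concert.
G#4 → G#3
Fb4 → Fb3
D#5 → D#4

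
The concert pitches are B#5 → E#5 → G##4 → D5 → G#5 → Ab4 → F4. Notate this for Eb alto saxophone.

The Eb alto saxophone sounds a major sixth below written, so the written part must be a major sixth above concert — transpose each note up.
B#5 becomes G##6
E#5 becomes C##6
G##4 becomes E##5
D5 becomes B5
G#5 becomes E#6
Ab4 becomes F5
F4 becomes D5

G##6 C##6 E##5 B5 E#6 F5 D5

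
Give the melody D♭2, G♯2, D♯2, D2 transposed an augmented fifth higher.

Db2: a fifth up reaches A, and 8 semitones makes it A2.
G#2: a fifth up reaches D, and 8 semitones makes it D##3.
D#2 up an augmented fifth is A##2.
An augmented fifth up from D2 gives A#2.

A2 D##3 A##2 A#2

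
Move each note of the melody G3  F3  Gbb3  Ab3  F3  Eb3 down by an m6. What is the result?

B2 A2 Bbb2 C3 A2 G2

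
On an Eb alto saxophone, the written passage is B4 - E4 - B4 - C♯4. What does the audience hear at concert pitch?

D4 G3 D4 E3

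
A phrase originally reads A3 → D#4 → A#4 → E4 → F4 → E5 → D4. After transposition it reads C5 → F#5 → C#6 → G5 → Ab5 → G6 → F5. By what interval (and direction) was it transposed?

up a minor tenth

From A3 to C5 is 10 letter names — a tenth of some quality.
A3 to C5 is 15 semitones, which makes it a minor tenth; the second version is higher, so the direction is up.
Checking another pair — D4 → F5 — gives the same interval.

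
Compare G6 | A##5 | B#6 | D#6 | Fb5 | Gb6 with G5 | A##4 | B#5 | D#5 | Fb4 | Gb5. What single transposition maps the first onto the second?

Take the first pair: G6 → G5. G to G spans 8 letter names, so the interval is some kind of octave.
G5 to G6 is 12 semitones, which makes it a perfect octave; the second version is lower, so the direction is down.
Checking another pair — Gb6 → Gb5 — gives the same interval.

down a perfect octave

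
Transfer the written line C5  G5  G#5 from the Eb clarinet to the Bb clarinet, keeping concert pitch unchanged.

First find concert pitch: the Eb clarinet sounds a minor third above written, so C5 G5 G#5 sounds Eb5 Bb5 B5.
Then write for Bb clarinet: it sounds a major second below written, so the part must be a major second above concert.
Eb5 → F5
Bb5 → C6
B5 → C#6

F5 C6 C#6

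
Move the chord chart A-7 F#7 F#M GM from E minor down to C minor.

E minor down to C minor is a major third; each chord root moves by that interval while the quality stays the same.
A-7: root A down a major third → F, giving F-7.
F#7: root F# down a major third → D, giving D7.
F#M: root F# down a major third → D, giving DM.
GM: root G down a major third → Eb, giving EbM.

F-7 D7 DM EbM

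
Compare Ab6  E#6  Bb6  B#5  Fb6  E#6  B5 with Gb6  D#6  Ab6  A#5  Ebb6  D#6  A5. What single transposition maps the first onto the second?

down a major second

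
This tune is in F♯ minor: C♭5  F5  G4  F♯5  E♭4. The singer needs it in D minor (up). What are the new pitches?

F♯ minor to D minor up is a minor sixth, so every note moves up by that interval.
Cb5 -> Abb5
F5 -> Db6
G4 -> Eb5
F#5 -> D6
Eb4 -> Cb5

Abb5 Db6 Eb5 D6 Cb5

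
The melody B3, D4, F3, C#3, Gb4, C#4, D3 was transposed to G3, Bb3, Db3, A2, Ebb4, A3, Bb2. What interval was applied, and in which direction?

Take the first pair: B3 → G3. B to G spans 3 letter names, so the interval is some kind of third.
G3 to B3 is 4 semitones, which makes it a major third; the second version is lower, so the direction is down.
Checking another pair — D3 → Bb2 — gives the same interval.

down a major third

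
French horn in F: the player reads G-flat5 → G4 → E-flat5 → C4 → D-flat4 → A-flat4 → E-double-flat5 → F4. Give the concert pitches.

Written C4 on the French horn in F sounds as F3, a perfect fifth lower; apply that shift to every note.
Gb5 gives Cb5
G4 gives C4
Eb5 gives Ab4
C4 gives F3
Db4 gives Gb3
Ab4 gives Db4
Ebb5 gives Abb4
F4 gives Bb3

Cb5 C4 Ab4 F3 Gb3 Db4 Abb4 Bb3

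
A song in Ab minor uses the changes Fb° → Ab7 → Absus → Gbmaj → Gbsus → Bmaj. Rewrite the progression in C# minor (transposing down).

Ab minor down to C# minor is a diminished sixth; each chord root moves by that interval while the quality stays the same.
Fb°: root Fb down a diminished sixth → A, giving A°.
Ab7: root Ab down a diminished sixth → C#, giving C#7.
Absus: root Ab down a diminished sixth → C#, giving C#sus.
Gbmaj: root Gb down a diminished sixth → B, giving Bmaj.
Gbsus: root Gb down a diminished sixth → B, giving Bsus.
Bmaj: root B down a diminished sixth → D##, giving D##maj.

A° C#7 C#sus Bmaj Bsus D##maj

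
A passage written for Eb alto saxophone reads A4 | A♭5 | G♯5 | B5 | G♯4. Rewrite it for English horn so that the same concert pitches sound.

First find concert pitch: the Eb alto saxophone sounds a major sixth below written, so A4 A♭5 G♯5 B5 G♯4 sounds C4 Cb5 B4 D5 B3.
Then write for English horn: it sounds a perfect fifth below written, so the part must be a perfect fifth above concert.
C4 → G4
Cb5 → Gb5
B4 → F#5
D5 → A5
B3 → F#4

G4 Gb5 F#5 A5 F#4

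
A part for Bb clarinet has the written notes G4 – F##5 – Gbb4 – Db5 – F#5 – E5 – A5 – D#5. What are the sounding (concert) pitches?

F4 E#5 Fbb4 Cb5 E5 D5 G5 C#5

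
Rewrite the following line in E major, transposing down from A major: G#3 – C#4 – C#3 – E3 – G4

D#3 G#3 G#2 B2 D4

A major to E major down is a perfect fourth, so every note moves down by that interval.
G#3 → D#3
C#4 → G#3
C#3 → G#2
E3 → B2
G4 → D4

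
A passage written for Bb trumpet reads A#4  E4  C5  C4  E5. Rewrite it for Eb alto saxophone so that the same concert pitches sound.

E#5 B4 G5 G4 B5

First find concert pitch: the Bb trumpet sounds a major second below written, so A#4 E4 C5 C4 E5 sounds G#4 D4 Bb4 Bb3 D5.
Then write for Eb alto saxophone: it sounds a major sixth below written, so the part must be a major sixth above concert.
G#4 → E#5
D4 → B4
Bb4 → G5
Bb3 → G4
D5 → B5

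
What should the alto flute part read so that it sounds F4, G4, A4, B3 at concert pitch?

Bb4 C5 D5 E4

The alto flute sounds a perfect fourth below written, so the written part must be a perfect fourth above concert — transpose each note up.
F4 becomes Bb4
G4 becomes C5
A4 becomes D5
B3 becomes E4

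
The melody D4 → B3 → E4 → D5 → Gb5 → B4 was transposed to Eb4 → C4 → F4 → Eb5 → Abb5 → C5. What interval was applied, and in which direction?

up a minor second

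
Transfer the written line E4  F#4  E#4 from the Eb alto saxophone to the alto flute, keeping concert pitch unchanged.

C4 D4 C#4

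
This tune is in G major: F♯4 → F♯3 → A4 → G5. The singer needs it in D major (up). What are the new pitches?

C#5 C#4 E5 D6

From G up to D is a perfect fifth; apply that to each pitch.
F#4 becomes C#5
F#3 becomes C#4
A4 becomes E5
G5 becomes D6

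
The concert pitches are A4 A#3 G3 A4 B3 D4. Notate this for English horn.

E5 E#4 D4 E5 F#4 A4

The English horn sounds a perfect fifth below written, so the written part must be a perfect fifth above concert — transpose each note up.
A4 to E5
A#3 to E#4
G3 to D4
A4 to E5
B3 to F#4
D4 to A4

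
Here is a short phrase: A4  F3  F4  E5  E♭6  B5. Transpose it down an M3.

A4: a third down reaches F, and 4 semitones makes it F4.
A major third down from F3 gives Db3.
A major third down from F4 gives Db4.
E5: a third down reaches C, and 4 semitones makes it C5.
Eb6 down a major third is Cb6.
B5 down a major third is G5.

F4 Db3 Db4 C5 Cb6 G5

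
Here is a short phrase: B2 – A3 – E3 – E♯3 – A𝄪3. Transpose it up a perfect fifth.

B2 -> F#3
A3 -> E4
E3 -> B3
E#3 -> B#3
A##3 -> E##4

F#3 E4 B3 B#3 E##4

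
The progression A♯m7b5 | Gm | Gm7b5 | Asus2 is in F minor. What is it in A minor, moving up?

C##m7b5 Bm Bm7b5 C#sus2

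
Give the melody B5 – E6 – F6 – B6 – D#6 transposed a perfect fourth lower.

B5: a fourth down reaches F, and 5 semitones makes it F#5.
E6 down a perfect fourth is B5.
A perfect fourth down from F6 gives C6.
A perfect fourth down from B6 gives F#6.
D#6: a fourth down reaches A, and 5 semitones makes it A#5.

F#5 B5 C6 F#6 A#5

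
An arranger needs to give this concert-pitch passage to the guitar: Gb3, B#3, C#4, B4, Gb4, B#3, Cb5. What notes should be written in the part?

The guitar sounds a perfect octave below written, so the written part must be a perfect octave above concert — transpose each note up.
Gb3 gives Gb4
B#3 gives B#4
C#4 gives C#5
B4 gives B5
Gb4 gives Gb5
B#3 gives B#4
Cb5 gives Cb6

Gb4 B#4 C#5 B5 Gb5 B#4 Cb6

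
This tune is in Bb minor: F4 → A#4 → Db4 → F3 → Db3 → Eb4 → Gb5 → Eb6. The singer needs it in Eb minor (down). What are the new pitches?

Bb minor to Eb minor down is a perfect fifth, so every note moves down by that interval.
F4 to Bb3
A#4 to D#4
Db4 to Gb3
F3 to Bb2
Db3 to Gb2
Eb4 to Ab3
Gb5 to Cb5
Eb6 to Ab5

Bb3 D#4 Gb3 Bb2 Gb2 Ab3 Cb5 Ab5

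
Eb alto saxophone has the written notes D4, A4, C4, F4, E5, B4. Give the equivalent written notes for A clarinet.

Ab3 Eb4 Gb3 Cb4 Bb4 F4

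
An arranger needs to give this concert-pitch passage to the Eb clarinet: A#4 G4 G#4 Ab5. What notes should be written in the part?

The Eb clarinet sounds a minor third above written, so the written part must be a minor third below concert — transpose each note down.
A#4 gives F##4
G4 gives E4
G#4 gives E#4
Ab5 gives F5

F##4 E4 E#4 F5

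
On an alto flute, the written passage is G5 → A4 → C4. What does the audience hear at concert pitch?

The alto flute sounds a perfect fourth below written, so transpose each written note down a perfect fourth.
G5 -> D5
A4 -> E4
C4 -> G3

D5 E4 G3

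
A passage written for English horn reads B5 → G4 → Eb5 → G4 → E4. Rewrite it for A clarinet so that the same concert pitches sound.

G5 Eb4 Cb5 Eb4 C4

First find concert pitch: the English horn sounds a perfect fifth below written, so B5 G4 Eb5 G4 E4 sounds E5 C4 Ab4 C4 A3.
Then write for A clarinet: it sounds a minor third below written, so the part must be a minor third above concert.
E5 → G5
C4 → Eb4
Ab4 → Cb5
C4 → Eb4
A3 → C4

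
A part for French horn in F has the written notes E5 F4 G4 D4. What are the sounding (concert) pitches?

A4 Bb3 C4 G3

Written C4 on the French horn in F sounds as F3, a perfect fifth lower; apply that shift to every note.
E5 becomes A4
F4 becomes Bb3
G4 becomes C4
D4 becomes G3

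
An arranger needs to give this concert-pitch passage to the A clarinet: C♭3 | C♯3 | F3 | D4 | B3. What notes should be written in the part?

Written C4 sounds as A3 on the A clarinet, so concert pitches are written a minor third up.
Cb3 becomes Ebb3
C#3 becomes E3
F3 becomes Ab3
D4 becomes F4
B3 becomes D4

Ebb3 E3 Ab3 F4 D4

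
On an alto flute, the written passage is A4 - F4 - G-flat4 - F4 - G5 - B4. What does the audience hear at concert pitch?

E4 C4 Db4 C4 D5 F#4

Written C4 on the alto flute sounds as G3, a perfect fourth lower; apply that shift to every note.
A4 → E4
F4 → C4
Gb4 → Db4
F4 → C4
G5 → D5
B4 → F#4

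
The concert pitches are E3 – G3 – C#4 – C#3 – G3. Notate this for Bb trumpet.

Written C4 sounds as Bb3 on the Bb trumpet, so concert pitches are written a major second up.
E3 → F#3
G3 → A3
C#4 → D#4
C#3 → D#3
G3 → A3

F#3 A3 D#4 D#3 A3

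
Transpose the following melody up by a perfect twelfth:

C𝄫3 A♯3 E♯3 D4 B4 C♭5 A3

Gbb4 E#5 B#4 A5 F#6 Gb6 E5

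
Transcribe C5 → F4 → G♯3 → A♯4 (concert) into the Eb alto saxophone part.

A5 D5 E#4 F##5

Written C4 sounds as Eb3 on the Eb alto saxophone, so concert pitches are written a major sixth up.
C5 -> A5
F4 -> D5
G#3 -> E#4
A#4 -> F##5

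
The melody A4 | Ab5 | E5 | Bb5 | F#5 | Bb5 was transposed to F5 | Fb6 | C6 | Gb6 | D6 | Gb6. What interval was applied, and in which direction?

up a minor sixth

Take the first pair: A4 → F5. A to F spans 6 letter names, so the interval is some kind of sixth.
A4 to F5 is 8 semitones, which makes it a minor sixth; the second version is higher, so the direction is up.
Checking another pair — Bb5 → Gb6 — gives the same interval.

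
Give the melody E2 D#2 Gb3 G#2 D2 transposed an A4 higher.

A#2 G##2 C4 C##3 G#2

E2 to A#2
D#2 to G##2
Gb3 to C4
G#2 to C##3
D2 to G#2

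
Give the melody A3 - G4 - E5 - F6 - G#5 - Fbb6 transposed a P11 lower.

A3 → E2
G4 → D3
E5 → B3
F6 → C5
G#5 → D#4
Fbb6 → Cbb5

E2 D3 B3 C5 D#4 Cbb5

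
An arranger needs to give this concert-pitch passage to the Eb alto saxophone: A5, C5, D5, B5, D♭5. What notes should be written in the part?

F#6 A5 B5 G#6 Bb5

Written C4 sounds as Eb3 on the Eb alto saxophone, so concert pitches are written a major sixth up.
A5 → F#6
C5 → A5
D5 → B5
B5 → G#6
Db5 → Bb5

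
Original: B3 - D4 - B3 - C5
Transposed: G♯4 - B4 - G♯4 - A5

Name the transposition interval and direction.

up a major sixth

Take the first pair: B3 → G#4. B to G spans 6 letter names, so the interval is some kind of sixth.
B3 to G#4 is 9 semitones, which makes it a major sixth; the second version is higher, so the direction is up.
Checking another pair — C5 → A5 — gives the same interval.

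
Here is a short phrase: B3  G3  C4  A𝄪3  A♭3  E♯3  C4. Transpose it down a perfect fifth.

E3 C3 F3 D##3 Db3 A#2 F3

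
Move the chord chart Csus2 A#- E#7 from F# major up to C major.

Gbsus2 E- B7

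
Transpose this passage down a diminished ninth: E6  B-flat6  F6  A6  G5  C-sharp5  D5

E6 down a diminished ninth is D##5.
Bb6 down a diminished ninth is A#5.
F6 down a diminished ninth is E#5.
A6: a ninth down reaches G, and 12 semitones makes it G##5.
G5 down a diminished ninth is F##4.
A diminished ninth down from C#5 gives B##3.
D5 down a diminished ninth is C##4.

D##5 A#5 E#5 G##5 F##4 B##3 C##4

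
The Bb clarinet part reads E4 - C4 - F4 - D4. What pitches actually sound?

D4 Bb3 Eb4 C4

Written C4 on the Bb clarinet sounds as Bb3, a major second lower; apply that shift to every note.
E4 gives D4
C4 gives Bb3
F4 gives Eb4
D4 gives C4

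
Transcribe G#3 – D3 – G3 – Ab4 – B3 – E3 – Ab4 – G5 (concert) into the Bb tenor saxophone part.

Written C4 sounds as Bb2 on the Bb tenor saxophone, so concert pitches are written a major ninth up.
G#3 gives A#4
D3 gives E4
G3 gives A4
Ab4 gives Bb5
B3 gives C#5
E3 gives F#4
Ab4 gives Bb5
G5 gives A6

A#4 E4 A4 Bb5 C#5 F#4 Bb5 A6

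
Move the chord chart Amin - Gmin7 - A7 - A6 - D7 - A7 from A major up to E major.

Emin Dmin7 E7 E6 A7 E7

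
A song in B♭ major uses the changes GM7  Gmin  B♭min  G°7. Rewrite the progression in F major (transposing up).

B♭ major up to F major is a perfect fifth; each chord root moves by that interval while the quality stays the same.
GM7: root G up a perfect fifth → D, giving DM7.
Gmin: root G up a perfect fifth → D, giving Dmin.
B♭min: root B♭ up a perfect fifth → F, giving Fmin.
G°7: root G up a perfect fifth → D, giving D°7.

DM7 Dmin Fmin D°7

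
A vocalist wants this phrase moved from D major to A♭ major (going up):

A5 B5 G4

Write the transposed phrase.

Eb6 F6 Db5

From D up to A♭ is a diminished fifth; apply that to each pitch.
A5 → Eb6
B5 → F6
G4 → Db5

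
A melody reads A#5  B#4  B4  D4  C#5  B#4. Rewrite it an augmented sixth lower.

C5 D4 Db4 Fb3 Eb4 D4

A#5 becomes C5
B#4 becomes D4
B4 becomes Db4
D4 becomes Fb3
C#5 becomes Eb4
B#4 becomes D4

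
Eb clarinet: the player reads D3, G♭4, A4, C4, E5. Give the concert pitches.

The Eb clarinet sounds a minor third above written, so transpose each written note up a minor third.
D3 → F3
Gb4 → Bbb4
A4 → C5
C4 → Eb4
E5 → G5

F3 Bbb4 C5 Eb4 G5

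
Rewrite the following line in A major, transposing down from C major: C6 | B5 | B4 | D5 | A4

C major to A major down is a minor third, so every note moves down by that interval.
C6 becomes A5
B5 becomes G#5
B4 becomes G#4
D5 becomes B4
A4 becomes F#4

A5 G#5 G#4 B4 F#4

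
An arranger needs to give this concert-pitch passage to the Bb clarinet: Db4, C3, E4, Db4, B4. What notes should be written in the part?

Written C4 sounds as Bb3 on the Bb clarinet, so concert pitches are written a major second up.
Db4 to Eb4
C3 to D3
E4 to F#4
Db4 to Eb4
B4 to C#5

Eb4 D3 F#4 Eb4 C#5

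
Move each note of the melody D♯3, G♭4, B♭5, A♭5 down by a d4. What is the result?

A##2 D4 F#5 E5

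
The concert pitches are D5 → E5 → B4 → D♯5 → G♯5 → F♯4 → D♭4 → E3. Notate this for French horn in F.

Written C4 sounds as F3 on the French horn in F, so concert pitches are written a perfect fifth up.
D5 becomes A5
E5 becomes B5
B4 becomes F#5
D#5 becomes A#5
G#5 becomes D#6
F#4 becomes C#5
Db4 becomes Ab4
E3 becomes B3

A5 B5 F#5 A#5 D#6 C#5 Ab4 B3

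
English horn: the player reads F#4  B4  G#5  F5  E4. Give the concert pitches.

Written C4 on the English horn sounds as F3, a perfect fifth lower; apply that shift to every note.
F#4 to B3
B4 to E4
G#5 to C#5
F5 to Bb4
E4 to A3

B3 E4 C#5 Bb4 A3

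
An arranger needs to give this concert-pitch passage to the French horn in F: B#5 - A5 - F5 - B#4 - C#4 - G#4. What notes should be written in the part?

F##6 E6 C6 F##5 G#4 D#5

The French horn in F sounds a perfect fifth below written, so the written part must be a perfect fifth above concert — transpose each note up.
B#5 becomes F##6
A5 becomes E6
F5 becomes C6
B#4 becomes F##5
C#4 becomes G#4
G#4 becomes D#5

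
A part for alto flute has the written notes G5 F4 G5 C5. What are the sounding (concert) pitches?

Written C4 on the alto flute sounds as G3, a perfect fourth lower; apply that shift to every note.
G5 -> D5
F4 -> C4
G5 -> D5
C5 -> G4

D5 C4 D5 G4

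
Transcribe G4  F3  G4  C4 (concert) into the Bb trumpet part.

A4 G3 A4 D4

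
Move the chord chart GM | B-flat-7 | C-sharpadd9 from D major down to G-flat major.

CbM Ebb-7 Fadd9

D major down to G-flat major is an augmented fifth; each chord root moves by that interval while the quality stays the same.
GM: root G down an augmented fifth → Cb, giving CbM.
B-flat-7: root B-flat down an augmented fifth → Ebb, giving Ebb-7.
C-sharpadd9: root C-sharp down an augmented fifth → F, giving Fadd9.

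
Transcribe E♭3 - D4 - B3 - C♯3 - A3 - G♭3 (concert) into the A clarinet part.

Written C4 sounds as A3 on the A clarinet, so concert pitches are written a minor third up.
Eb3 gives Gb3
D4 gives F4
B3 gives D4
C#3 gives E3
A3 gives C4
Gb3 gives Bbb3

Gb3 F4 D4 E3 C4 Bbb3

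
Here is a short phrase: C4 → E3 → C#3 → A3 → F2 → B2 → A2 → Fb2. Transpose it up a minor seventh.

Bb4 D4 B3 G4 Eb3 A3 G3 Ebb3

C4: a seventh up reaches B, and 10 semitones makes it Bb4.
A minor seventh up from E3 gives D4.
C#3 up a minor seventh is B3.
A3: a seventh up reaches G, and 10 semitones makes it G4.
F2: a seventh up reaches E, and 10 semitones makes it Eb3.
A minor seventh up from B2 gives A3.
A2: a seventh up reaches G, and 10 semitones makes it G3.
A minor seventh up from Fb2 gives Ebb3.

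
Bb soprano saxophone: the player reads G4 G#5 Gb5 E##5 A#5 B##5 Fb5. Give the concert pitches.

F4 F#5 Fb5 D##5 G#5 A##5 Ebb5

The Bb soprano saxophone sounds a major second below written, so transpose each written note down a major second.
G4 -> F4
G#5 -> F#5
Gb5 -> Fb5
E##5 -> D##5
A#5 -> G#5
B##5 -> A##5
Fb5 -> Ebb5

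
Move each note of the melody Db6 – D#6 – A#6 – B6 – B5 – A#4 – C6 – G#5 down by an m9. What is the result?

C5 C##5 G##5 A#5 A#4 G##3 B4 F##4

Db6 to C5
D#6 to C##5
A#6 to G##5
B6 to A#5
B5 to A#4
A#4 to G##3
C6 to B4
G#5 to F##4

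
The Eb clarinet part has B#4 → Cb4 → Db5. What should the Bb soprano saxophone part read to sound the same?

E#5 Fb4 Gb5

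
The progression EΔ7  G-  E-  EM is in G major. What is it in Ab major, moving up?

FΔ7 Ab- F- FM

G major up to Ab major is a minor second; each chord root moves by that interval while the quality stays the same.
EΔ7: root E up a minor second → F, giving FΔ7.
G-: root G up a minor second → Ab, giving Ab-.
E-: root E up a minor second → F, giving F-.
EM: root E up a minor second → F, giving FM.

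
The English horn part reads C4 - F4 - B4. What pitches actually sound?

The English horn sounds a perfect fifth below written, so transpose each written note down a perfect fifth.
C4 becomes F3
F4 becomes Bb3
B4 becomes E4

F3 Bb3 E4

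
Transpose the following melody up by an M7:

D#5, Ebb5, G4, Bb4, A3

C##6 Db6 F#5 A5 G#4

D#5 -> C##6
Ebb5 -> Db6
G4 -> F#5
Bb4 -> A5
A3 -> G#4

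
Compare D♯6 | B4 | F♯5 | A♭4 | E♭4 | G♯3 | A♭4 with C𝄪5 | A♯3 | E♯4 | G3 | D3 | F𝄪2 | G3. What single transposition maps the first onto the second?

down a minor ninth

From D#6 to C##5 is 9 letter names — a ninth of some quality.
C##5 to D#6 is 13 semitones, which makes it a minor ninth; the second version is lower, so the direction is down.
Checking another pair — Ab4 → G3 — gives the same interval.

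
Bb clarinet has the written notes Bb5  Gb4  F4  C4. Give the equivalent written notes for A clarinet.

Cb6 Abb4 Gb4 Db4

First find concert pitch: the Bb clarinet sounds a major second below written, so Bb5 Gb4 F4 C4 sounds Ab5 Fb4 Eb4 Bb3.
Then write for A clarinet: it sounds a minor third below written, so the part must be a minor third above concert.
Ab5 → Cb6
Fb4 → Abb4
Eb4 → Gb4
Bb3 → Db4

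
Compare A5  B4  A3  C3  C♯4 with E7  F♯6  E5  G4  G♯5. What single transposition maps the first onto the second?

up a perfect twelfth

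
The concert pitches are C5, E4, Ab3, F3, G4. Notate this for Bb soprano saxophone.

D5 F#4 Bb3 G3 A4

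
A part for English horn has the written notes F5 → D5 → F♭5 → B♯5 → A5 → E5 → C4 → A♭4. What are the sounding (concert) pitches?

Bb4 G4 Bbb4 E#5 D5 A4 F3 Db4

The English horn sounds a perfect fifth below written, so transpose each written note down a perfect fifth.
F5 -> Bb4
D5 -> G4
Fb5 -> Bbb4
B#5 -> E#5
A5 -> D5
E5 -> A4
C4 -> F3
Ab4 -> Db4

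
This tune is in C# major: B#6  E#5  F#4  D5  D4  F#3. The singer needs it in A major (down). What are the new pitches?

G#6 C#5 D4 Bb4 Bb3 D3

From C# down to A is a major third; apply that to each pitch.
B#6 → G#6
E#5 → C#5
F#4 → D4
D5 → Bb4
D4 → Bb3
F#3 → D3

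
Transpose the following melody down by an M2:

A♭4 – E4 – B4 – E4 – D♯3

Gb4 D4 A4 D4 C#3

Ab4: a second down reaches G, and 2 semitones makes it Gb4.
A major second down from E4 gives D4.
A major second down from B4 gives A4.
A major second down from E4 gives D4.
D#3: a second down reaches C, and 2 semitones makes it C#3.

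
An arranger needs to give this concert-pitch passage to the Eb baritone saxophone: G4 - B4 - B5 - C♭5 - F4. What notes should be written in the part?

E6 G#6 G#7 Ab6 D6

The Eb baritone saxophone sounds a major thirteenth below written, so the written part must be a major thirteenth above concert — transpose each note up.
G4 -> E6
B4 -> G#6
B5 -> G#7
Cb5 -> Ab6
F4 -> D6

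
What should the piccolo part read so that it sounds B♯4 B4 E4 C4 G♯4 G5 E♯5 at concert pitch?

B#3 B3 E3 C3 G#3 G4 E#4

The piccolo sounds a perfect octave above written, so the written part must be a perfect octave below concert — transpose each note down.
B#4 to B#3
B4 to B3
E4 to E3
C4 to C3
G#4 to G#3
G5 to G4
E#5 to E#4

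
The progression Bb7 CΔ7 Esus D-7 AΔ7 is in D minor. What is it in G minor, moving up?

Eb7 FΔ7 Asus G-7 DΔ7

D minor up to G minor is a perfect fourth; each chord root moves by that interval while the quality stays the same.
Bb7: root Bb up a perfect fourth → Eb, giving Eb7.
CΔ7: root C up a perfect fourth → F, giving FΔ7.
Esus: root E up a perfect fourth → A, giving Asus.
D-7: root D up a perfect fourth → G, giving G-7.
AΔ7: root A up a perfect fourth → D, giving DΔ7.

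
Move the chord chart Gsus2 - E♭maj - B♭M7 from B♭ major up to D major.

Bsus2 Gmaj DM7

B♭ major up to D major is a major third; each chord root moves by that interval while the quality stays the same.
Gsus2: root G up a major third → B, giving Bsus2.
E♭maj: root E♭ up a major third → G, giving Gmaj.
B♭M7: root B♭ up a major third → D, giving DM7.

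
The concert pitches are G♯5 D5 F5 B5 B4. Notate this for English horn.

D#6 A5 C6 F#6 F#5

The English horn sounds a perfect fifth below written, so the written part must be a perfect fifth above concert — transpose each note up.
G#5 gives D#6
D5 gives A5
F5 gives C6
B5 gives F#6
B4 gives F#5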